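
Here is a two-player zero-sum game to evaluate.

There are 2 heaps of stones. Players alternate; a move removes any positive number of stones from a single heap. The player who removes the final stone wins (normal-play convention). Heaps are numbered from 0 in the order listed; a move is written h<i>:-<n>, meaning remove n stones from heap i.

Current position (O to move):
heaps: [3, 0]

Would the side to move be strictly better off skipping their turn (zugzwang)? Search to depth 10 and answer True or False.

ply 1, O at (3,0) | h0:-1=-1→(2,0); h0:-2=-1→(1,0); h0:-3=+1→(0,0)*
ply 2: (0,0) is terminal -1 (X); from (3,0) depth 10
pass branch (X moves first from the same position):
  | ply 1, X at (3,0) | h0:-1=-1→(2,0); h0:-2=-1→(1,0); h0:-3=+1→(0,0)*
  | ply 2: (0,0) is terminal -1 (O); from (3,0) depth 10
O moving scores +1; O passing scores -1

zugzwang((3,0), O) = False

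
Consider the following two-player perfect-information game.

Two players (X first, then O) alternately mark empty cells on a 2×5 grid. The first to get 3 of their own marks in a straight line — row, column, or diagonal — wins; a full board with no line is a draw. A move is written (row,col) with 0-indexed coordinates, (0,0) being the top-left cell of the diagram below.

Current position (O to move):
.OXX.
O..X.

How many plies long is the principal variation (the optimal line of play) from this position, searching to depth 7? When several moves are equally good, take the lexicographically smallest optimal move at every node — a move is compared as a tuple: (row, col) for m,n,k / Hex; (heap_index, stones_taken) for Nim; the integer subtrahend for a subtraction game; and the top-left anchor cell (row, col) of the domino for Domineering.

[.OXX./O..X.] O move#1: (0,0):-1/OOXX./O..X.*, (0,4):-1/.OXXO/O..X., (1,1):-1/.OXX./OO.X., (1,2):-1/.OXX./O.OX., (1,4):-1/.OXX./O..XO
[OOXX./O..X.] X move#2: (0,4):+1/OOXXX/O..X.*, (1,1):+1/OOXX./OX.X., (1,2):+1/OOXX./O.XX., (1,4):+1/OOXX./O..XX
[OOXXX/O..X.] end (terminal -1, O#3); searched .OXX./O..X. to 7

PV length from [.OXX./O..X.]: 2 plies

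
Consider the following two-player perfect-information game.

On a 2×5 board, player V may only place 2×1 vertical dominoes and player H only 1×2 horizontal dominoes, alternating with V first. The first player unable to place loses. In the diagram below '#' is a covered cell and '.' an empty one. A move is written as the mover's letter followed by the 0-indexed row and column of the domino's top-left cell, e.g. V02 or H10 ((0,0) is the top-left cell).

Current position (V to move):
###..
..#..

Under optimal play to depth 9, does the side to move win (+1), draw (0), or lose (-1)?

value(###../..#.., V) = +1

[###../..#..] V move#1: V03:+1/####./..##.*, V04:+1/###.#/..#.#
[####./..##.] H move#2: H10:-1/####./####.*
[####./####.] V move#3: V04:+1/#####/#####*
[#####/#####] end (terminal -1, H#4); searched ###../..#.. to 9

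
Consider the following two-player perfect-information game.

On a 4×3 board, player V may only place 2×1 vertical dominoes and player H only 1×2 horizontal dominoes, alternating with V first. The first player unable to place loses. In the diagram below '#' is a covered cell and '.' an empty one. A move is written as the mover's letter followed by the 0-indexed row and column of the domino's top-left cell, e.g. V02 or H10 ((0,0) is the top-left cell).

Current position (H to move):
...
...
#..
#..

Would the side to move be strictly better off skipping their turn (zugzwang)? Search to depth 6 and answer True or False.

zugzwang(.../.../#../#.., H) = False

p1 H@[.../.../#../#..]: H00[##./.../#../#..]-1* H01[.##/.../#../#..]-1 H10[.../##./#../#..]-1 H11[.../.##/#../#..]-1 H21[.../.../###/#..]-1 H31[.../.../#../###]-1
p2 V@[##./.../#../#..]: V02[###/..#/#../#..]-1 V11[##./.#./##./#..]+1* V12[##./..#/#.#/#..]+1 V21[##./.../##./##.]+1 V22[##./.../#.#/#.#]+1
p3 H@[##./.#./##./#..]: H31[##./.#./##./###]-1*
p4 V@[##./.#./##./###]: V02[###/.##/##./###]+1* V12[##./.##/###/###]+1
p5 H@[###/.##/##./###] terminal -1; root [.../.../#../#..] d6
suppose H passes — search the same position with V to move:
pass> p1 V@[.../.../#../#..]: V00[#../#../#../#..]+1* V01[.#./.#./#../#..]+1 V02[..#/..#/#../#..]+1 V11[.../.#./##./#..]+1 V12[.../..#/#.#/#..]-1 V21[.../.../##./##.]+1 V22[.../.../#.#/#.#]+1
pass> p2 H@[#../#../#../#..]: H01[###/#../#../#..]-1* H11[#../###/#../#..]-1 H21[#../#../###/#..]-1 H31[#../#../#../###]-1
pass> p3 V@[###/#../#../#..]: V11[###/##./##./#..]+1* V12[###/#.#/#.#/#..]+1 V21[###/#../##./##.]+1 V22[###/#../#.#/#.#]+1
pass> p4 H@[###/##./##./#..]: H31[###/##./##./###]-1*
pass> p5 V@[###/##./##./###]: V12[###/###/###/###]+1*
pass> p6 H@[###/###/###/###] terminal -1; root [.../.../#../#..] d6
for H: play -1, pass -1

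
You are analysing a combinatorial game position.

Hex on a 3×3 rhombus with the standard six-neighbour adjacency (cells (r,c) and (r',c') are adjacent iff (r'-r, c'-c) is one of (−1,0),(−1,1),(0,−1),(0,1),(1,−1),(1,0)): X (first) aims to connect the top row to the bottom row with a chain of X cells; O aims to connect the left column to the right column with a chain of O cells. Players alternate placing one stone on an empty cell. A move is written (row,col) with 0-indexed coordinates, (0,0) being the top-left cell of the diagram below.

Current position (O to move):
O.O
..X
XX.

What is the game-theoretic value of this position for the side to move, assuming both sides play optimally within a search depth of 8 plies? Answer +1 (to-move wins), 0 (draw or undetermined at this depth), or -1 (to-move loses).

ply 1, O at O.O/..X/XX. | (0,1)=+1→OOO/..X/XX.*; (1,0)=+1→O.O/O.X/XX.; (1,1)=+1→O.O/.OX/XX.; (2,2)=-1→O.O/..X/XXO
ply 2: OOO/..X/XX. is terminal -1 (X); from O.O/..X/XX. depth 8

value(O.O/..X/XX., O) = +1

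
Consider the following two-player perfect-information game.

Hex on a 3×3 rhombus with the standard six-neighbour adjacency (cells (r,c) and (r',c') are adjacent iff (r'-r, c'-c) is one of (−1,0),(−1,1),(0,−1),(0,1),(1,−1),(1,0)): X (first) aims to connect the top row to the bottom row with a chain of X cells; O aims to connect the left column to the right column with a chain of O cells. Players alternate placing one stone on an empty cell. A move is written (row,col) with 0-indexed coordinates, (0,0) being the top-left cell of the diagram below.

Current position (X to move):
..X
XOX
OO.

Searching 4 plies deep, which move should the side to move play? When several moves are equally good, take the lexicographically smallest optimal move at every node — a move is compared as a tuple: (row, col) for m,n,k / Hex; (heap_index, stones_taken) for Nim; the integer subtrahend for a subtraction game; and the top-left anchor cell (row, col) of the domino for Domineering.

X's best at [..X/XOX/OO.]: (2,2)

p1 X@[..X/XOX/OO.]: (0,0)[X.X/XOX/OO.]-1 (0,1)[.XX/XOX/OO.]-1 (2,2)[..X/XOX/OOX]+1*
p2 O@[..X/XOX/OOX] terminal -1; root [..X/XOX/OO.] d4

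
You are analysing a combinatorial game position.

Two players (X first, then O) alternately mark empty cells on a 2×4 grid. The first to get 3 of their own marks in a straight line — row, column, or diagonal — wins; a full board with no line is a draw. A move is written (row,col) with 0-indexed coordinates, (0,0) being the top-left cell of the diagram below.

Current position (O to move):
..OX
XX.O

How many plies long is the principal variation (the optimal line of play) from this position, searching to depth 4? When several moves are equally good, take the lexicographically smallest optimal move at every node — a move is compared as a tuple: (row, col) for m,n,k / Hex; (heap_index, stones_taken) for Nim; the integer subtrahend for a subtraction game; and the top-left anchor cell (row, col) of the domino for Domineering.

PV length from [..OX/XX.O]: 3 plies

ply 1, O at ..OX/XX.O | (0,0)=-1→O.OX/XX.O; (0,1)=-1→.OOX/XX.O; (1,2)=+0→..OX/XXOO*
ply 2, X at ..OX/XXOO | (0,0)=+0→X.OX/XXOO*; (0,1)=+0→.XOX/XXOO
ply 3, O at X.OX/XXOO | (0,1)=+0→XOOX/XXOO*
ply 4: XOOX/XXOO is terminal +0 (X); from ..OX/XX.O depth 4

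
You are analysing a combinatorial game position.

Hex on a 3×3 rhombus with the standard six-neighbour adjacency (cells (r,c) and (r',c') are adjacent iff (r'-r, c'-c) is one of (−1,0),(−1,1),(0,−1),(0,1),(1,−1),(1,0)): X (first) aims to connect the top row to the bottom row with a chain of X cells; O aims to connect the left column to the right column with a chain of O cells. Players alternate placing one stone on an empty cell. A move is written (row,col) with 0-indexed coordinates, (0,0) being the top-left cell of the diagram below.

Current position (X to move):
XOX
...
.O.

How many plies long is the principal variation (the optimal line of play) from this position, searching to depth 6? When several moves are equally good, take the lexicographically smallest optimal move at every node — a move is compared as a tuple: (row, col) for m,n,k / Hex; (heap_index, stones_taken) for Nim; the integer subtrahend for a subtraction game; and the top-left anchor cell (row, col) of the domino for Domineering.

[XOX/.../.O.] X move#1: (1,0):-1/XOX/X../.O., (1,1):-1/XOX/.X./.O., (1,2):+1/XOX/..X/.O.*, (2,0):+1/XOX/.../XO., (2,2):+1/XOX/.../.OX
[XOX/..X/.O.] O move#2: (1,0):-1/XOX/O.X/.O.*, (1,1):-1/XOX/.OX/.O., (2,0):-1/XOX/..X/OO., (2,2):-1/XOX/..X/.OO
[XOX/O.X/.O.] X move#3: (1,1):+1/XOX/OXX/.O.*, (2,0):+1/XOX/O.X/XO., (2,2):+1/XOX/O.X/.OX
[XOX/OXX/.O.] O move#4: (2,0):-1/XOX/OXX/OO.*, (2,2):-1/XOX/OXX/.OO
[XOX/OXX/OO.] X move#5: (2,2):+1/XOX/OXX/OOX*
[XOX/OXX/OOX] end (terminal -1, O#6); searched XOX/.../.O. to 6

PV length from [XOX/.../.O.]: 5 plies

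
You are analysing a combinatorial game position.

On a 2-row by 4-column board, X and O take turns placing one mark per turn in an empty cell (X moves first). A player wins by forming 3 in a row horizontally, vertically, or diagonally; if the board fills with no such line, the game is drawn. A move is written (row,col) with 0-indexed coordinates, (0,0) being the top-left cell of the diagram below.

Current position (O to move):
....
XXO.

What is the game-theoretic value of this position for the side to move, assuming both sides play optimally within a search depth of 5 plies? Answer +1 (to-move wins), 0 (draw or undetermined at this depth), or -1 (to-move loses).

value(..../XXO., O) = 0

[..../XXO.] O move#1: (0,0):+0/O.../XXO.*, (0,1):+0/.O../XXO., (0,2):+0/..O./XXO., (0,3):+0/...O/XXO., (1,3):+0/..../XXOO
[O.../XXO.] X move#2: (0,1):+0/OX../XXO.*, (0,2):+0/O.X./XXO., (0,3):+0/O..X/XXO., (1,3):+0/O.../XXOX
[OX../XXO.] O move#3: (0,2):+0/OXO./XXO.*, (0,3):+0/OX.O/XXO., (1,3):+0/OX../XXOO
[OXO./XXO.] X move#4: (0,3):+0/OXOX/XXO.*, (1,3):+0/OXO./XXOX
[OXOX/XXO.] O move#5: (1,3):+0/OXOX/XXOO*
[OXOX/XXOO] end (terminal +0, X#6); searched ..../XXO. to 5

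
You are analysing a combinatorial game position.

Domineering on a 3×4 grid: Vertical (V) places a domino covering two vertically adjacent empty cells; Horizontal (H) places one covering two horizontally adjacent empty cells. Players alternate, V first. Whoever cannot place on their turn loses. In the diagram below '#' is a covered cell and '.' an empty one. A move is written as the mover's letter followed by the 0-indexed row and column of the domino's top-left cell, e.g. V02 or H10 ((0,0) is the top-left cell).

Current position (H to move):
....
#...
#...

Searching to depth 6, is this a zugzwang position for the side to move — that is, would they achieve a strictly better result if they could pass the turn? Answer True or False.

zugzwang(..../#.../#..., H) = False

[..../#.../#...] H move#1: H00:-1/##../#.../#..., H01:-1/.##./#.../#..., H02:-1/..##/#.../#..., H11:+1/..../###./#...*, H12:+1/..../#.##/#..., H21:-1/..../#.../###., H22:-1/..../#.../#.##
[..../###./#...] V move#2: V03:-1/...#/####/#...*, V13:-1/..../####/#..#
[...#/####/#...] H move#3: H00:+1/##.#/####/#...*, H01:+1/.###/####/#..., H21:+1/...#/####/###., H22:+1/...#/####/#.##
[##.#/####/#...] end (terminal -1, V#4); searched ..../#.../#... to 6
if H skipped the turn, V would face:
~ [..../#.../#...] V move#1: V01:-1/.#../##../#..., V02:+1/..#./#.#./#...*, V03:-1/...#/#..#/#..., V11:-1/..../##../##.., V12:+1/..../#.#./#.#., V13:-1/..../#..#/#..#
~ [..#./#.#./#...] H move#2: H00:-1/###./#.#./#...*, H21:-1/..#./#.#./###., H22:-1/..#./#.#./#.##
~ [###./#.#./#...] V move#3: V03:-1/####/#.##/#..., V11:+1/###./###./##..*, V13:-1/###./#.##/#..#
~ [###./###./##..] H move#4: H22:-1/###./###./####*
~ [###./###./####] V move#5: V03:+1/####/####/####*
~ [####/####/####] end (terminal -1, H#6); searched ..../#.../#... to 6
compare (H): move=+1 vs pass=-1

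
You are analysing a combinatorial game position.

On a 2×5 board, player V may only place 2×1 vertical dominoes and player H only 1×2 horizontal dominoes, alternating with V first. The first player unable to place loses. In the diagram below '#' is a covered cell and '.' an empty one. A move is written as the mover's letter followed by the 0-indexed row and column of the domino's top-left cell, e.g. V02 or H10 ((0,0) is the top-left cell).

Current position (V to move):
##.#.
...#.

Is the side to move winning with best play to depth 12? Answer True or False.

V winning at [##.#./...#.]: True

p1 V@[##.#./...#.]: V02[####./..##.]+1* V04[##.##/...##]-1
p2 H@[####./..##.]: H10[####./####.]-1*
p3 V@[####./####.]: V04[#####/#####]+1*
p4 H@[#####/#####] terminal -1; root [##.#./...#.] d12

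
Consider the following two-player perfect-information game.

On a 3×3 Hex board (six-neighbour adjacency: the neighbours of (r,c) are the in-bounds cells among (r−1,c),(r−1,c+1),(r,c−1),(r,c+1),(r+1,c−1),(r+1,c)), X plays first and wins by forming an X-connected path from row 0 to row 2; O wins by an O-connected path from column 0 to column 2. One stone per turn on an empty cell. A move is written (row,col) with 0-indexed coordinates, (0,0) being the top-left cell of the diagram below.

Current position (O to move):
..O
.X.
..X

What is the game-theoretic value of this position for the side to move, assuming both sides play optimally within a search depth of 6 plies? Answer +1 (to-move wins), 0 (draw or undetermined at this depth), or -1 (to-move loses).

value(..O/.X./..X, O) = +1

ply 1, O at ..O/.X./..X | (0,0)=-1→O.O/.X./..X; (0,1)=+1→.OO/.X./..X*; (1,0)=-1→..O/OX./..X; (1,2)=-1→..O/.XO/..X; (2,0)=-1→..O/.X./O.X; (2,1)=-1→..O/.X./.OX
ply 2, X at .OO/.X./..X | (0,0)=-1→XOO/.X./..X*; (1,0)=-1→.OO/XX./..X; (1,2)=-1→.OO/.XX/..X; (2,0)=-1→.OO/.X./X.X; (2,1)=-1→.OO/.X./.XX
ply 3, O at XOO/.X./..X | (1,0)=+1→XOO/OX./..X*; (1,2)=-1→XOO/.XO/..X; (2,0)=-1→XOO/.X./O.X; (2,1)=-1→XOO/.X./.OX
ply 4: XOO/OX./..X is terminal -1 (X); from ..O/.X./..X depth 6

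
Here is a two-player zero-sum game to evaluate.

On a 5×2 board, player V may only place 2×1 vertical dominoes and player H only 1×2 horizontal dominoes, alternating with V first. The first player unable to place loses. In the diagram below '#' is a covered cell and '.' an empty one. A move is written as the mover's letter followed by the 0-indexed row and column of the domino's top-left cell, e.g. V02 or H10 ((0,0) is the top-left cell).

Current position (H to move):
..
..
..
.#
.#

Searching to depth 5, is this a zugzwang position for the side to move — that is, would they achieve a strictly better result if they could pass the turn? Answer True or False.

ply 1, H at ../../../.#/.# | H00=-1→##/../../.#/.#; H10=+1→../##/../.#/.#*; H20=-1→../../##/.#/.#
ply 2, V at ../##/../.#/.# | V20=-1→../##/#./##/.#*; V30=-1→../##/../##/##
ply 3, H at ../##/#./##/.# | H00=+1→##/##/#./##/.#*
ply 4: ##/##/#./##/.# is terminal -1 (V); from ../../../.#/.# depth 5
if H skipped the turn, V would face:
~ ply 1, V at ../../../.#/.# | V00=+1→#./#./../.#/.#*; V01=+1→.#/.#/../.#/.#; V10=+1→../#./#./.#/.#; V11=+1→../.#/.#/.#/.#; V20=-1→../../#./##/.#; V30=-1→../../../##/##
~ ply 2, H at #./#./../.#/.# | H20=-1→#./#./##/.#/.#*
~ ply 3, V at #./#./##/.#/.# | V01=+1→##/##/##/.#/.#*; V30=+1→#./#./##/##/##
~ ply 4: ##/##/##/.#/.# is terminal -1 (H); from ../../../.#/.# depth 5
compare (H): move=+1 vs pass=-1

zugzwang(../../../.#/.#, H) = False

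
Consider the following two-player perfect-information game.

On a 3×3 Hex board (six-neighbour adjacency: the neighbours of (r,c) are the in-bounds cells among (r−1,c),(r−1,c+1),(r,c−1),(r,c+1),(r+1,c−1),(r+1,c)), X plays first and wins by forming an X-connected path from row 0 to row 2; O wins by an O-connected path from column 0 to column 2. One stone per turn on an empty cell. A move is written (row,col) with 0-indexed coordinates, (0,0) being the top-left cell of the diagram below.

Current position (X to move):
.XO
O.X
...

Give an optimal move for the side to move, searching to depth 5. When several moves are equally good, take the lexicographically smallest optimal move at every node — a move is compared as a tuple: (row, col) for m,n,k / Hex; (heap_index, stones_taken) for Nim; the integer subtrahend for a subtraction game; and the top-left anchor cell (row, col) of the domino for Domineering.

X's best at [.XO/O.X/...]: (1,1)

p1 X@[.XO/O.X/...]: (0,0)[XXO/O.X/...]-1 (1,1)[.XO/OXX/...]+1* (2,0)[.XO/O.X/X..]-1 (2,1)[.XO/O.X/.X.]-1 (2,2)[.XO/O.X/..X]-1
p2 O@[.XO/OXX/...]: (0,0)[OXO/OXX/...]-1* (2,0)[.XO/OXX/O..]-1 (2,1)[.XO/OXX/.O.]-1 (2,2)[.XO/OXX/..O]-1
p3 X@[OXO/OXX/...]: (2,0)[OXO/OXX/X..]+1* (2,1)[OXO/OXX/.X.]+1 (2,2)[OXO/OXX/..X]+1
p4 O@[OXO/OXX/X..] terminal -1; root [.XO/O.X/...] d5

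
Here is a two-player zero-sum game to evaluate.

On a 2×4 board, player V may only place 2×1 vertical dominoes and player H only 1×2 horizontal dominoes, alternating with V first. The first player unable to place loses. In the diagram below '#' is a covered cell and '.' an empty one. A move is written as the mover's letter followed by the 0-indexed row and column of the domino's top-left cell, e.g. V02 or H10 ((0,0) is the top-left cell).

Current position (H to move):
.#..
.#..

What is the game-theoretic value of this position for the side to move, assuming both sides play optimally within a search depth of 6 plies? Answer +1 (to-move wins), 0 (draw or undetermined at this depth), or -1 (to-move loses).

p1 H@[.#../.#..]: H02[.###/.#..]+1* H12[.#../.###]+1
p2 V@[.###/.#..]: V00[####/##..]-1*
p3 H@[####/##..]: H12[####/####]+1*
p4 V@[####/####] terminal -1; root [.#../.#..] d6

value(.#../.#.., H) = +1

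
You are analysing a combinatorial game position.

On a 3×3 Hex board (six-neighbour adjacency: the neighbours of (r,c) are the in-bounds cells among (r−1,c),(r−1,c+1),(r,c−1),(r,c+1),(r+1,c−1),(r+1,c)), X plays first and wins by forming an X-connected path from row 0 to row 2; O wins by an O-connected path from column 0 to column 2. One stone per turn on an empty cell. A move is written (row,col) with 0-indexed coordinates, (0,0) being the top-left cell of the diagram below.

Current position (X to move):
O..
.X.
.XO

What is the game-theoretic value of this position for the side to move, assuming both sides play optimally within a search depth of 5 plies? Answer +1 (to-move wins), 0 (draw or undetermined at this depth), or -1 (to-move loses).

value(O../.X./.XO, X) = +1

ply 1, X at O../.X./.XO | (0,1)=+1→OX./.X./.XO*; (0,2)=+1→O.X/.X./.XO; (1,0)=+1→O../XX./.XO; (1,2)=+1→O../.XX/.XO; (2,0)=+1→O../.X./XXO
ply 2: OX./.X./.XO is terminal -1 (O); from O../.X./.XO depth 5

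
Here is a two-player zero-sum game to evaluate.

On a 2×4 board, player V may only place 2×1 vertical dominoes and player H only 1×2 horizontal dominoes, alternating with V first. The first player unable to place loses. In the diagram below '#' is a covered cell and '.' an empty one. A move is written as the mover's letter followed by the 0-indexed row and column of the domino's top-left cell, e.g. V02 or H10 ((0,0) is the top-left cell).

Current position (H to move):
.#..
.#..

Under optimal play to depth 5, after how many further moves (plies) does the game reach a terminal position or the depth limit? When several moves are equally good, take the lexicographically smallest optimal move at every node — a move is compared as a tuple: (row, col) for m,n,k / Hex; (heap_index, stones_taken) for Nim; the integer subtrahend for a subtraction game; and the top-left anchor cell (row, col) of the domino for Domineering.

[.#../.#..] H move#1: H02:+1/.###/.#..*, H12:+1/.#../.###
[.###/.#..] V move#2: V00:-1/####/##..*
[####/##..] H move#3: H12:+1/####/####*
[####/####] end (terminal -1, V#4); searched .#../.#.. to 5

PV length from [.#../.#..]: 3 plies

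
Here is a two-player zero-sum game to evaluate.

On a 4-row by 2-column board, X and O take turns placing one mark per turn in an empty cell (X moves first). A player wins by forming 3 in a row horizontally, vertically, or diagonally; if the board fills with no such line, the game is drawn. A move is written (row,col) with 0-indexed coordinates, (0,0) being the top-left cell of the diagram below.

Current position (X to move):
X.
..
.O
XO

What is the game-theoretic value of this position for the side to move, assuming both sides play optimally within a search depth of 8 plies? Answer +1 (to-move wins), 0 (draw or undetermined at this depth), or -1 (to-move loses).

ply 1, X at X./../.O/XO | (0,1)=-1→XX/../.O/XO; (1,0)=-1→X./X./.O/XO; (1,1)=+0→X./.X/.O/XO*; (2,0)=-1→X./../XO/XO
ply 2, O at X./.X/.O/XO | (0,1)=+0→XO/.X/.O/XO*; (1,0)=+0→X./OX/.O/XO; (2,0)=+0→X./.X/OO/XO
ply 3, X at XO/.X/.O/XO | (1,0)=+0→XO/XX/.O/XO*; (2,0)=+0→XO/.X/XO/XO
ply 4, O at XO/XX/.O/XO | (2,0)=+0→XO/XX/OO/XO*
ply 5: XO/XX/OO/XO is terminal +0 (X); from X./../.O/XO depth 8

value(X./../.O/XO, X) = 0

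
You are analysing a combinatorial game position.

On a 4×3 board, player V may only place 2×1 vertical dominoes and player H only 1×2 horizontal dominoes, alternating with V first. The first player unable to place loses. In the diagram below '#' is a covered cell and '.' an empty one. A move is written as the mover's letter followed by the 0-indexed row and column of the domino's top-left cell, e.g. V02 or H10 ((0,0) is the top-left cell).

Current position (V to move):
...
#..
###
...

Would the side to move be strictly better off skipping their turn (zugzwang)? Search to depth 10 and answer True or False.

p1 V@[.../#../###/...]: V01[.#./##./###/...]+1* V02[..#/#.#/###/...]-1
p2 H@[.#./##./###/...]: H30[.#./##./###/##.]-1* H31[.#./##./###/.##]-1
p3 V@[.#./##./###/##.]: V02[.##/###/###/##.]+1*
p4 H@[.##/###/###/##.] terminal -1; root [.../#../###/...] d10
suppose V passes — search the same position with H to move:
pass> p1 H@[.../#../###/...]: H00[##./#../###/...]+1* H01[.##/#../###/...]+1 H11[.../###/###/...]+1 H30[.../#../###/##.]-1 H31[.../#../###/.##]-1
pass> p2 V@[##./#../###/...]: V02[###/#.#/###/...]-1*
pass> p3 H@[###/#.#/###/...]: H30[###/#.#/###/##.]+1* H31[###/#.#/###/.##]+1
pass> p4 V@[###/#.#/###/##.] terminal -1; root [.../#../###/...] d10
for V: play +1, pass -1

zugzwang(.../#../###/..., V) = False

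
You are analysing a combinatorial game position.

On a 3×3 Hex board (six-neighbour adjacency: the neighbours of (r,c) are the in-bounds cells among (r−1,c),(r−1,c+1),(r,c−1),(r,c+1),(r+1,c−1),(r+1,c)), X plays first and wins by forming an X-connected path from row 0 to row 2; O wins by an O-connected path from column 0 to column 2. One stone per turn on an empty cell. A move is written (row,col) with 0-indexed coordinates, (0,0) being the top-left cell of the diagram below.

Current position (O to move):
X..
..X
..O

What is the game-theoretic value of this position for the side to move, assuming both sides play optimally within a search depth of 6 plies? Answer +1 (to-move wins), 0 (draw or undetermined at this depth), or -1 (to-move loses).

value(X../..X/..O, O) = +1

p1 O@[X../..X/..O]: (0,1)[XO./..X/..O]-1 (0,2)[X.O/..X/..O]-1 (1,0)[X../O.X/..O]-1 (1,1)[X../.OX/..O]+1* (2,0)[X../..X/O.O]-1 (2,1)[X../..X/.OO]-1
p2 X@[X../.OX/..O]: (0,1)[XX./.OX/..O]-1* (0,2)[X.X/.OX/..O]-1 (1,0)[X../XOX/..O]-1 (2,0)[X../.OX/X.O]-1 (2,1)[X../.OX/.XO]-1
p3 O@[XX./.OX/..O]: (0,2)[XXO/.OX/..O]+1* (1,0)[XX./OOX/..O]+1 (2,0)[XX./.OX/O.O]+1 (2,1)[XX./.OX/.OO]+1
p4 X@[XXO/.OX/..O]: (1,0)[XXO/XOX/..O]-1* (2,0)[XXO/.OX/X.O]-1 (2,1)[XXO/.OX/.XO]-1
p5 O@[XXO/XOX/..O]: (2,0)[XXO/XOX/O.O]+1* (2,1)[XXO/XOX/.OO]-1
p6 X@[XXO/XOX/O.O] terminal -1; root [X../..X/..O] d6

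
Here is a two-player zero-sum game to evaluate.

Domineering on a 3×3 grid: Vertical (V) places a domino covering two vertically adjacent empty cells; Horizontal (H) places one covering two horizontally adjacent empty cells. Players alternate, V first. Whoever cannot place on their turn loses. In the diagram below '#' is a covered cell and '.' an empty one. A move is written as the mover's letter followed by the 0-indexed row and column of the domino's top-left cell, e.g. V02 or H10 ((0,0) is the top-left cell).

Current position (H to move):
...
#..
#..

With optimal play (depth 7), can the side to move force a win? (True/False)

H winning at [.../#../#..]: True

p1 H@[.../#../#..]: H00[##./#../#..]-1 H01[.##/#../#..]-1 H11[.../###/#..]+1* H21[.../#../###]-1
p2 V@[.../###/#..] terminal -1; root [.../#../#..] d7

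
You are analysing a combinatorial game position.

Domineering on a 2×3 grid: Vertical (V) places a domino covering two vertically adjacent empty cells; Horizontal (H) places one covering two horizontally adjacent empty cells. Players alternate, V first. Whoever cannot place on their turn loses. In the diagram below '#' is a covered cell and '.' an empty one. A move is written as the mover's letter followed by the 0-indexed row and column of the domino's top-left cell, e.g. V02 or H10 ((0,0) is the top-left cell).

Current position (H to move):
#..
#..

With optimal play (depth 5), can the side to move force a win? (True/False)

H winning at [#../#..]: True

p1 H@[#../#..]: H01[###/#..]+1* H11[#../###]+1
p2 V@[###/#..] terminal -1; root [#../#..] d5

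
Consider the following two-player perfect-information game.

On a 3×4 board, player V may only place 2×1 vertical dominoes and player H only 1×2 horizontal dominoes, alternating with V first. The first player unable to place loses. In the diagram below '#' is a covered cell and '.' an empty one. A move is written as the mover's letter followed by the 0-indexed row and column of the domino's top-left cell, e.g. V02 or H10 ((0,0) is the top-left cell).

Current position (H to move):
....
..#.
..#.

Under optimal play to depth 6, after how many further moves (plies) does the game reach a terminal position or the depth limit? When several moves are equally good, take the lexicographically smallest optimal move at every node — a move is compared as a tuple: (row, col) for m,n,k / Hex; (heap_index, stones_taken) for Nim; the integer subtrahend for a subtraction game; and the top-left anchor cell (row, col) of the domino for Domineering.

PV length from [..../..#./..#.]: 3 plies

ply 1, H at ..../..#./..#. | H00=-1→##../..#./..#.; H01=-1→.##./..#./..#.; H02=-1→..##/..#./..#.; H10=+1→..../###./..#.*; H20=-1→..../..#./###.
ply 2, V at ..../###./..#. | V03=-1→...#/####/..#.*; V13=-1→..../####/..##
ply 3, H at ...#/####/..#. | H00=+1→##.#/####/..#.*; H01=+1→.###/####/..#.; H20=+1→...#/####/###.
ply 4: ##.#/####/..#. is terminal -1 (V); from ..../..#./..#. depth 6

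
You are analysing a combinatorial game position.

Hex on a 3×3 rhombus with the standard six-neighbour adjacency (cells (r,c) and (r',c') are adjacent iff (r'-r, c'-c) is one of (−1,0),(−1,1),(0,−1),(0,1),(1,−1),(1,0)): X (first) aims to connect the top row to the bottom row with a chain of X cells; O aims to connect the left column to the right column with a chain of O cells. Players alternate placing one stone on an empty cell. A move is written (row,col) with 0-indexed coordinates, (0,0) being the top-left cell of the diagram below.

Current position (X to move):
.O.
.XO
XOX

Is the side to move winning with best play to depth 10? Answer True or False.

p1 X@[.O./.XO/XOX]: (0,0)[XO./.XO/XOX]+1* (0,2)[.OX/.XO/XOX]+1 (1,0)[.O./XXO/XOX]+1
p2 O@[XO./.XO/XOX]: (0,2)[XOO/.XO/XOX]-1* (1,0)[XO./OXO/XOX]-1
p3 X@[XOO/.XO/XOX]: (1,0)[XOO/XXO/XOX]+1*
p4 O@[XOO/XXO/XOX] terminal -1; root [.O./.XO/XOX] d10

X winning at [.O./.XO/XOX]: True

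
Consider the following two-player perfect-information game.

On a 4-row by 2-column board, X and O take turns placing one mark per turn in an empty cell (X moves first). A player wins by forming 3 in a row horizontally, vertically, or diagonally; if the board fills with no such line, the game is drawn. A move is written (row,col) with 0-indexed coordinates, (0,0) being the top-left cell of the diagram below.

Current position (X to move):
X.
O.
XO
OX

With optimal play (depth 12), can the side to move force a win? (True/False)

[X./O./XO/OX] X move#1: (0,1):+0/XX/O./XO/OX*, (1,1):+0/X./OX/XO/OX
[XX/O./XO/OX] O move#2: (1,1):+0/XX/OO/XO/OX*
[XX/OO/XO/OX] end (terminal +0, X#3); searched X./O./XO/OX to 12

X winning at [X./O./XO/OX]: False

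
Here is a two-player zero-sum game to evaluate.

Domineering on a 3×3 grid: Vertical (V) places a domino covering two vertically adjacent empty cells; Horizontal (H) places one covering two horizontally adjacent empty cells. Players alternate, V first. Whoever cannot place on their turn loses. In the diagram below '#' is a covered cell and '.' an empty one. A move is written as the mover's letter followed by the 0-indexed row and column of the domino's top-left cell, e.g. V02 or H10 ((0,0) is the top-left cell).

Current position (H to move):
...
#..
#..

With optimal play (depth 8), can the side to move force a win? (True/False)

H winning at [.../#../#..]: True

p1 H@[.../#../#..]: H00[##./#../#..]-1 H01[.##/#../#..]-1 H11[.../###/#..]+1* H21[.../#../###]-1
p2 V@[.../###/#..] terminal -1; root [.../#../#..] d8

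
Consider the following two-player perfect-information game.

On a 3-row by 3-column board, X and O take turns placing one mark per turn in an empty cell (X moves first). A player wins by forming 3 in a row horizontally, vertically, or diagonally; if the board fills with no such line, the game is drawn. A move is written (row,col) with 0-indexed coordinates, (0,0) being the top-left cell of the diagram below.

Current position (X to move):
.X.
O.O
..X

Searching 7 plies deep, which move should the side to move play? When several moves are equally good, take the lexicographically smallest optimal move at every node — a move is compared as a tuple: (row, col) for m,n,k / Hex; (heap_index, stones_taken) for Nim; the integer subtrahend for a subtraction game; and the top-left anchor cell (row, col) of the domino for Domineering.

X's best at [.X./O.O/..X]: (1,1)

ply 1, X at .X./O.O/..X | (0,0)=-1→XX./O.O/..X; (0,2)=-1→.XX/O.O/..X; (1,1)=+1→.X./OXO/..X*; (2,0)=-1→.X./O.O/X.X; (2,1)=-1→.X./O.O/.XX
ply 2, O at .X./OXO/..X | (0,0)=-1→OX./OXO/..X*; (0,2)=-1→.XO/OXO/..X; (2,0)=-1→.X./OXO/O.X; (2,1)=-1→.X./OXO/.OX
ply 3, X at OX./OXO/..X | (0,2)=-1→OXX/OXO/..X; (2,0)=+1→OX./OXO/X.X*; (2,1)=+1→OX./OXO/.XX
ply 4, O at OX./OXO/X.X | (0,2)=-1→OXO/OXO/X.X*; (2,1)=-1→OX./OXO/XOX
ply 5, X at OXO/OXO/X.X | (2,1)=+1→OXO/OXO/XXX*
ply 6: OXO/OXO/XXX is terminal -1 (O); from .X./O.O/..X depth 7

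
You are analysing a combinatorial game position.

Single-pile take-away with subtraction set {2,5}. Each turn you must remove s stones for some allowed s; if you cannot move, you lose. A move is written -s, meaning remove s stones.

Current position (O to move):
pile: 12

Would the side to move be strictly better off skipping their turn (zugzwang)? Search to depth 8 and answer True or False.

ply 1, O at 12 | -2=-1→10; -5=+1→7*
ply 2, X at 7 | -2=-1→5*; -5=-1→2
ply 3, O at 5 | -2=-1→3; -5=+1→0*
ply 4: 0 is terminal -1 (X); from 12 depth 8
pass branch (X moves first from the same position):
  | ply 1, X at 12 | -2=-1→10; -5=+1→7*
  | ply 2, O at 7 | -2=-1→5*; -5=-1→2
  | ply 3, X at 5 | -2=-1→3; -5=+1→0*
  | ply 4: 0 is terminal -1 (O); from 12 depth 8
O moving scores +1; O passing scores -1

zugzwang(12, O) = False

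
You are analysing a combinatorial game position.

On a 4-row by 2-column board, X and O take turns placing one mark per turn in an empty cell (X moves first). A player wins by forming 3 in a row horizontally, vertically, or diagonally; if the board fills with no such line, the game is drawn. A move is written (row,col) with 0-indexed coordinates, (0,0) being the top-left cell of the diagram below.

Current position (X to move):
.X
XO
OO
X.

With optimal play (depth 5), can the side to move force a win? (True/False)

X winning at [.X/XO/OO/X.]: False

ply 1, X at .X/XO/OO/X. | (0,0)=-1→XX/XO/OO/X.; (3,1)=+0→.X/XO/OO/XX*
ply 2, O at .X/XO/OO/XX | (0,0)=+0→OX/XO/OO/XX*
ply 3: OX/XO/OO/XX is terminal +0 (X); from .X/XO/OO/X. depth 5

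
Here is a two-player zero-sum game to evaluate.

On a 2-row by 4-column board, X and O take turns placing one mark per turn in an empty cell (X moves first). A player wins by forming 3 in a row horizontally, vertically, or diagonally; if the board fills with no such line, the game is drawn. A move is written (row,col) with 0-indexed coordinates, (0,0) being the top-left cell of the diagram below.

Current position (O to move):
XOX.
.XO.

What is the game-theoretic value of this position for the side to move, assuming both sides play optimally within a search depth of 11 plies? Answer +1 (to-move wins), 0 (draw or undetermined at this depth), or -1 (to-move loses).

p1 O@[XOX./.XO.]: (0,3)[XOXO/.XO.]+0* (1,0)[XOX./OXO.]+0 (1,3)[XOX./.XOO]+0
p2 X@[XOXO/.XO.]: (1,0)[XOXO/XXO.]+0* (1,3)[XOXO/.XOX]+0
p3 O@[XOXO/XXO.]: (1,3)[XOXO/XXOO]+0*
p4 X@[XOXO/XXOO] terminal +0; root [XOX./.XO.] d11

value(XOX./.XO., O) = 0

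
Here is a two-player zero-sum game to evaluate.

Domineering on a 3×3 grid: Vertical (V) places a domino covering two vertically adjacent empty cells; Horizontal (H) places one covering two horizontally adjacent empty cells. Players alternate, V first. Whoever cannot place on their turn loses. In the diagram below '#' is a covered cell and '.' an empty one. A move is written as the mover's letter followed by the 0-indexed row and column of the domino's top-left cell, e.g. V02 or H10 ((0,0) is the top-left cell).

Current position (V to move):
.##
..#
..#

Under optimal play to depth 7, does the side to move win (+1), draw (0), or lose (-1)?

value(.##/..#/..#, V) = +1

ply 1, V at .##/..#/..# | V00=-1→###/#.#/..#; V10=+1→.##/#.#/#.#*; V11=+1→.##/.##/.##
ply 2: .##/#.#/#.# is terminal -1 (H); from .##/..#/..# depth 7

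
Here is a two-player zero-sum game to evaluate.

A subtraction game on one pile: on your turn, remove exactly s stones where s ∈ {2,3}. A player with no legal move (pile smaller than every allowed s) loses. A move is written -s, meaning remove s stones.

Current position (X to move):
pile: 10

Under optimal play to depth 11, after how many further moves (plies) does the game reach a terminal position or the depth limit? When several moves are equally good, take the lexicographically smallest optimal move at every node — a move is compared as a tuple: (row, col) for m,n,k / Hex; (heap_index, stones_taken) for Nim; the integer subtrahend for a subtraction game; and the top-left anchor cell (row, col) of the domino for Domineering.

PV length from [10]: 4 plies

[10] X move#1: -2:-1/8*, -3:-1/7
[8] O move#2: -2:+1/6*, -3:+1/5
[6] X move#3: -2:-1/4*, -3:-1/3
[4] O move#4: -2:-1/2, -3:+1/1*
[1] end (terminal -1, X#5); searched 10 to 11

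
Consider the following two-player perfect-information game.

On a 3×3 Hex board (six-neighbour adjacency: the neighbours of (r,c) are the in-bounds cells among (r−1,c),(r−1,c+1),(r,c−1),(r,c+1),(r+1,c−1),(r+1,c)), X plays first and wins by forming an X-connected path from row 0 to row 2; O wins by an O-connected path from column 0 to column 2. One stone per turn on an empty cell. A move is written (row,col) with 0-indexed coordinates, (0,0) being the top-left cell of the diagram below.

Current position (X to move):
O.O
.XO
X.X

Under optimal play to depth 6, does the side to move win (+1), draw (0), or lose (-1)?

ply 1, X at O.O/.XO/X.X | (0,1)=+1→OXO/.XO/X.X*; (1,0)=-1→O.O/XXO/X.X; (2,1)=-1→O.O/.XO/XXX
ply 2: OXO/.XO/X.X is terminal -1 (O); from O.O/.XO/X.X depth 6

value(O.O/.XO/X.X, X) = +1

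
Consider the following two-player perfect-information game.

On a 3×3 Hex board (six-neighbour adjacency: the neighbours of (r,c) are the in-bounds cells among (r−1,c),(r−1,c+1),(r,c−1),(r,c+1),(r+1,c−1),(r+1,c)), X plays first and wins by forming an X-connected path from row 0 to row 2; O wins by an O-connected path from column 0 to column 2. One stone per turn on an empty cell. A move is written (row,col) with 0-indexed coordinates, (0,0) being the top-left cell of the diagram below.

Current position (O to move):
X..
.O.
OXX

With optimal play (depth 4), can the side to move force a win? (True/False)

p1 O@[X../.O./OXX]: (0,1)[XO./.O./OXX]+1* (0,2)[X.O/.O./OXX]+1 (1,0)[X../OO./OXX]+1 (1,2)[X../.OO/OXX]+1
p2 X@[XO./.O./OXX]: (0,2)[XOX/.O./OXX]-1* (1,0)[XO./XO./OXX]-1 (1,2)[XO./.OX/OXX]-1
p3 O@[XOX/.O./OXX]: (1,0)[XOX/OO./OXX]-1 (1,2)[XOX/.OO/OXX]+1*
p4 X@[XOX/.OO/OXX] terminal -1; root [X../.O./OXX] d4

O winning at [X../.O./OXX]: True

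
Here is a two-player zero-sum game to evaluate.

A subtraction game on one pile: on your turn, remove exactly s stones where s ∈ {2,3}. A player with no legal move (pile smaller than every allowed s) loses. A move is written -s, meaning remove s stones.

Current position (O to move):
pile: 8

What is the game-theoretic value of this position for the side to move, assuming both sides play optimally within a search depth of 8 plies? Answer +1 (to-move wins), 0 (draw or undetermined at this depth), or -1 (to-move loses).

[8] O move#1: -2:+1/6*, -3:+1/5
[6] X move#2: -2:-1/4*, -3:-1/3
[4] O move#3: -2:-1/2, -3:+1/1*
[1] end (terminal -1, X#4); searched 8 to 8

value(8, O) = +1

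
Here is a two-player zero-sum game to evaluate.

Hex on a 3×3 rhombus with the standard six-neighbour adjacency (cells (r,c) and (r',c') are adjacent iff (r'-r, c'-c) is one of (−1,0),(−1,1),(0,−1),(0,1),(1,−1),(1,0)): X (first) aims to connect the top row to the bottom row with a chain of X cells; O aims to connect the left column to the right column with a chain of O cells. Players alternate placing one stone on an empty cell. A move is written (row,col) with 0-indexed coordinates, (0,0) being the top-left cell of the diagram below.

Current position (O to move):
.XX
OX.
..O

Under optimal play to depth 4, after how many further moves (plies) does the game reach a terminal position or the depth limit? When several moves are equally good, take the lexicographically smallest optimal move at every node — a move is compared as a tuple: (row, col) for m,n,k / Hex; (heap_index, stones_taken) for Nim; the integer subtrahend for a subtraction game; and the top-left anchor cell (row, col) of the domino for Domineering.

PV length from [.XX/OX./..O]: 4 plies

ply 1, O at .XX/OX./..O | (0,0)=-1→OXX/OX./..O*; (1,2)=-1→.XX/OXO/..O; (2,0)=-1→.XX/OX./O.O; (2,1)=-1→.XX/OX./.OO
ply 2, X at OXX/OX./..O | (1,2)=+1→OXX/OXX/..O*; (2,0)=+1→OXX/OX./X.O; (2,1)=+1→OXX/OX./.XO
ply 3, O at OXX/OXX/..O | (2,0)=-1→OXX/OXX/O.O*; (2,1)=-1→OXX/OXX/.OO
ply 4, X at OXX/OXX/O.O | (2,1)=+1→OXX/OXX/OXO*
ply 5: OXX/OXX/OXO is terminal -1 (O); from .XX/OX./..O depth 4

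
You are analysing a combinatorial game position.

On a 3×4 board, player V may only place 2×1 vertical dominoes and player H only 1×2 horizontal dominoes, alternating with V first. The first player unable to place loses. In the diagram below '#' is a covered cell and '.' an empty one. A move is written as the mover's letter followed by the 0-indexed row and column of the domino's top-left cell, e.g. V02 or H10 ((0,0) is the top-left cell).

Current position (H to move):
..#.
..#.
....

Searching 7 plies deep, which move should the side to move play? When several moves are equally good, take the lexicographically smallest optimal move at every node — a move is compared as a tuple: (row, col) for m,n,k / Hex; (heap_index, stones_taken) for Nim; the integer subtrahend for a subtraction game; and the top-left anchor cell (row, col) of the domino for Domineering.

H's best at [..#./..#./....]: H10

p1 H@[..#./..#./....]: H00[###./..#./....]-1 H10[..#./###./....]+1* H20[..#./..#./##..]-1 H21[..#./..#./.##.]-1 H22[..#./..#./..##]-1
p2 V@[..#./###./....]: V03[..##/####/....]-1* V13[..#./####/...#]-1
p3 H@[..##/####/....]: H00[####/####/....]+1* H20[..##/####/##..]+1 H21[..##/####/.##.]+1 H22[..##/####/..##]+1
p4 V@[####/####/....] terminal -1; root [..#./..#./....] d7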